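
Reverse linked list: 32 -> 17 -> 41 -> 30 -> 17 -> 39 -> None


Step 1: curr=32, set curr.next=prev(None) | reversed so far: 32
Step 2: curr=17, set curr.next=prev(32) | reversed so far: 17 -> 32
Step 3: curr=41, set curr.next=prev(17) | reversed so far: 41 -> 17 -> 32
Step 4: curr=30, set curr.next=prev(41) | reversed so far: 30 -> 41 -> 17 -> 32
Step 5: curr=17, set curr.next=prev(30) | reversed so far: 17 -> 30 -> 41 -> 17 -> 32
Step 6: curr=39, set curr.next=prev(17) | reversed so far: 39 -> 17 -> 30 -> 41 -> 17 -> 32

39 -> 17 -> 30 -> 41 -> 17 -> 32 -> None


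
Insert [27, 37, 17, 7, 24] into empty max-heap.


Insert 27: [27]
Insert 37: [37, 27]
Insert 17: [37, 27, 17]
Insert 7: [37, 27, 17, 7]
Insert 24: [37, 27, 17, 7, 24]

Final heap: [37, 27, 17, 7, 24]


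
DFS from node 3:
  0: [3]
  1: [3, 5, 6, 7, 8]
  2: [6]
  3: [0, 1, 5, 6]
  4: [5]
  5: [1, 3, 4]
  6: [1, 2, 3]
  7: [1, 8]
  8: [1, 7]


Visit 3, push [6, 5, 1, 0]
Visit 0, push []
Visit 1, push [8, 7, 6, 5]
Visit 5, push [4]
Visit 4, push []
Visit 6, push [2]
Visit 2, push []
Visit 7, push [8]
Visit 8, push []

DFS order: [3, 0, 1, 5, 4, 6, 2, 7, 8]


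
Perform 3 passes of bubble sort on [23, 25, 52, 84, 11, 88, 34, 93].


Initial: [23, 25, 52, 84, 11, 88, 34, 93]
Pass 1: [23, 25, 52, 11, 84, 34, 88, 93] (2 swaps)
Pass 2: [23, 25, 11, 52, 34, 84, 88, 93] (2 swaps)
Pass 3: [23, 11, 25, 34, 52, 84, 88, 93] (2 swaps)

After 3 passes: [23, 11, 25, 34, 52, 84, 88, 93]


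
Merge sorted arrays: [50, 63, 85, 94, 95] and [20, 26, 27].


Take 20 from B
Take 26 from B
Take 27 from B

Merged: [20, 26, 27, 50, 63, 85, 94, 95]


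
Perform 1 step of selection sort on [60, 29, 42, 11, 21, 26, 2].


Initial: [60, 29, 42, 11, 21, 26, 2]
Step 1: min=2 at 6
  Swap: [2, 29, 42, 11, 21, 26, 60]

After 1 step: [2, 29, 42, 11, 21, 26, 60]


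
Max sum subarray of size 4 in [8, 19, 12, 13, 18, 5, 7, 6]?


[0:4]: 52
[1:5]: 62
[2:6]: 48
[3:7]: 43
[4:8]: 36

Max: 62 at [1:5]


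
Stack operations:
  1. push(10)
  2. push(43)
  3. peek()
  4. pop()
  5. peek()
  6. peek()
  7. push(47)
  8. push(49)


push(10) -> [10]
push(43) -> [10, 43]
peek()->43
pop()->43, [10]
peek()->10
peek()->10
push(47) -> [10, 47]
push(49) -> [10, 47, 49]

Final stack: [10, 47, 49]


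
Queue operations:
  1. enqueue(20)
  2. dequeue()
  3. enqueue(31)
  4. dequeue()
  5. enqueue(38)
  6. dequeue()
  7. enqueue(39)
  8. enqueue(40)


enqueue(20) -> [20]
dequeue()->20, []
enqueue(31) -> [31]
dequeue()->31, []
enqueue(38) -> [38]
dequeue()->38, []
enqueue(39) -> [39]
enqueue(40) -> [39, 40]

Final queue: [39, 40]


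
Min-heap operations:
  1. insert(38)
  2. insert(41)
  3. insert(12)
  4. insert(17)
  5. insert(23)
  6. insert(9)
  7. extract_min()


insert(38) -> [38]
insert(41) -> [38, 41]
insert(12) -> [12, 41, 38]
insert(17) -> [12, 17, 38, 41]
insert(23) -> [12, 17, 38, 41, 23]
insert(9) -> [9, 17, 12, 41, 23, 38]
extract_min()->9, [12, 17, 38, 41, 23]

Final heap: [12, 17, 38, 41, 23]


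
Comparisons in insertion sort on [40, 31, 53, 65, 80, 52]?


Algorithm: insertion sort
Input: [40, 31, 53, 65, 80, 52]
Sorted: [31, 40, 52, 53, 65, 80]

8


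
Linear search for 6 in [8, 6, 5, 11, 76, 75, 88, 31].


i=0: 8!=6
i=1: 6==6 found!

Found at 1, 2 comps


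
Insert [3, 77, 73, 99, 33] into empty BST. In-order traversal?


Insert 3: root
Insert 77: R from 3
Insert 73: R from 3 -> L from 77
Insert 99: R from 3 -> R from 77
Insert 33: R from 3 -> L from 77 -> L from 73

In-order: [3, 33, 73, 77, 99]


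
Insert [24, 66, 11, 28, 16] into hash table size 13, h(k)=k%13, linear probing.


Insert 24: h=11 -> slot 11
Insert 66: h=1 -> slot 1
Insert 11: h=11, 1 probes -> slot 12
Insert 28: h=2 -> slot 2
Insert 16: h=3 -> slot 3

Table: [None, 66, 28, 16, None, None, None, None, None, None, None, 24, 11]


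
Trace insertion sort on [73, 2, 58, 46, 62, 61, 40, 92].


Initial: [73, 2, 58, 46, 62, 61, 40, 92]
Insert 2: [2, 73, 58, 46, 62, 61, 40, 92]
Insert 58: [2, 58, 73, 46, 62, 61, 40, 92]
Insert 46: [2, 46, 58, 73, 62, 61, 40, 92]
Insert 62: [2, 46, 58, 62, 73, 61, 40, 92]
Insert 61: [2, 46, 58, 61, 62, 73, 40, 92]
Insert 40: [2, 40, 46, 58, 61, 62, 73, 92]
Insert 92: [2, 40, 46, 58, 61, 62, 73, 92]

Sorted: [2, 40, 46, 58, 61, 62, 73, 92]


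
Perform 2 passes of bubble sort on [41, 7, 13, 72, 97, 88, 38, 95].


Initial: [41, 7, 13, 72, 97, 88, 38, 95]
Pass 1: [7, 13, 41, 72, 88, 38, 95, 97] (5 swaps)
Pass 2: [7, 13, 41, 72, 38, 88, 95, 97] (1 swaps)

After 2 passes: [7, 13, 41, 72, 38, 88, 95, 97]


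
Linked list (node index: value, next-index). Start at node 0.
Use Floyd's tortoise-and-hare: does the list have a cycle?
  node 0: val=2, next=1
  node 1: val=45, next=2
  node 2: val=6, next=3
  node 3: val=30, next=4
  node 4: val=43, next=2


Floyd's tortoise (slow, +1) and hare (fast, +2):
  init: slow=0, fast=0
  step 1: slow=1, fast=2
  step 2: slow=2, fast=4
  step 3: slow=3, fast=3
  slow == fast at node 3: cycle detected

Cycle: yes


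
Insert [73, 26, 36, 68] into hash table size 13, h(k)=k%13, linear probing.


Insert 73: h=8 -> slot 8
Insert 26: h=0 -> slot 0
Insert 36: h=10 -> slot 10
Insert 68: h=3 -> slot 3

Table: [26, None, None, 68, None, None, None, None, 73, None, 36, None, None]


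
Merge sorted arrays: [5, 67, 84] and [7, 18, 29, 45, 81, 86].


Take 5 from A
Take 7 from B
Take 18 from B
Take 29 from B
Take 45 from B
Take 67 from A
Take 81 from B
Take 84 from A

Merged: [5, 7, 18, 29, 45, 67, 81, 84, 86]


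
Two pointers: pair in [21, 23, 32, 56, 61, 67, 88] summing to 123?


lo=0(21)+hi=6(88)=109
lo=1(23)+hi=6(88)=111
lo=2(32)+hi=6(88)=120
lo=3(56)+hi=6(88)=144
lo=3(56)+hi=5(67)=123

Yes: 56+67=123


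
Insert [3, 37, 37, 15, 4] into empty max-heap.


Insert 3: [3]
Insert 37: [37, 3]
Insert 37: [37, 3, 37]
Insert 15: [37, 15, 37, 3]
Insert 4: [37, 15, 37, 3, 4]

Final heap: [37, 15, 37, 3, 4]


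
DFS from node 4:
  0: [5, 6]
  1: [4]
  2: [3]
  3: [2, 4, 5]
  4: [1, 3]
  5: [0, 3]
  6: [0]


Visit 4, push [3, 1]
Visit 1, push []
Visit 3, push [5, 2]
Visit 2, push []
Visit 5, push [0]
Visit 0, push [6]
Visit 6, push []

DFS order: [4, 1, 3, 2, 5, 0, 6]


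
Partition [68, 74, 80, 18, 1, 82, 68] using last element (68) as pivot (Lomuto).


Pivot: 68
  68 <= 68: advance i (no swap)
  18 <= 68: swap -> [68, 18, 80, 74, 1, 82, 68]
  1 <= 68: swap -> [68, 18, 1, 74, 80, 82, 68]
Place pivot at 3: [68, 18, 1, 68, 80, 82, 74]

Partitioned: [68, 18, 1, 68, 80, 82, 74]


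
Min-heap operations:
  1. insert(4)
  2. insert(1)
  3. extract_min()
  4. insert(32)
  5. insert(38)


insert(4) -> [4]
insert(1) -> [1, 4]
extract_min()->1, [4]
insert(32) -> [4, 32]
insert(38) -> [4, 32, 38]

Final heap: [4, 32, 38]


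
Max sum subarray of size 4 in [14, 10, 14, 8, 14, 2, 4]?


[0:4]: 46
[1:5]: 46
[2:6]: 38
[3:7]: 28

Max: 46 at [0:4]


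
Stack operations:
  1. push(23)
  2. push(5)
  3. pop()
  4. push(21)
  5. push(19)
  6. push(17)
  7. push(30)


push(23) -> [23]
push(5) -> [23, 5]
pop()->5, [23]
push(21) -> [23, 21]
push(19) -> [23, 21, 19]
push(17) -> [23, 21, 19, 17]
push(30) -> [23, 21, 19, 17, 30]

Final stack: [23, 21, 19, 17, 30]


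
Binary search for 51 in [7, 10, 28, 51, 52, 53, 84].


Step 1: lo=0, hi=6, mid=3, val=51

Found at index 3


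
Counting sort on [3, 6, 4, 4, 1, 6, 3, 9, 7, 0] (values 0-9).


Input: [3, 6, 4, 4, 1, 6, 3, 9, 7, 0]
Counts: [1, 1, 0, 2, 2, 0, 2, 1, 0, 1]

Sorted: [0, 1, 3, 3, 4, 4, 6, 6, 7, 9]


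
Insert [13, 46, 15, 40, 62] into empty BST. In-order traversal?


Insert 13: root
Insert 46: R from 13
Insert 15: R from 13 -> L from 46
Insert 40: R from 13 -> L from 46 -> R from 15
Insert 62: R from 13 -> R from 46

In-order: [13, 15, 40, 46, 62]


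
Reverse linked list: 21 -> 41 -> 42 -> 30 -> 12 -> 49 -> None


Step 1: curr=21, set curr.next=prev(None) | reversed so far: 21
Step 2: curr=41, set curr.next=prev(21) | reversed so far: 41 -> 21
Step 3: curr=42, set curr.next=prev(41) | reversed so far: 42 -> 41 -> 21
Step 4: curr=30, set curr.next=prev(42) | reversed so far: 30 -> 42 -> 41 -> 21
Step 5: curr=12, set curr.next=prev(30) | reversed so far: 12 -> 30 -> 42 -> 41 -> 21
Step 6: curr=49, set curr.next=prev(12) | reversed so far: 49 -> 12 -> 30 -> 42 -> 41 -> 21

49 -> 12 -> 30 -> 42 -> 41 -> 21 -> None


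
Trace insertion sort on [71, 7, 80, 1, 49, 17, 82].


Initial: [71, 7, 80, 1, 49, 17, 82]
Insert 7: [7, 71, 80, 1, 49, 17, 82]
Insert 80: [7, 71, 80, 1, 49, 17, 82]
Insert 1: [1, 7, 71, 80, 49, 17, 82]
Insert 49: [1, 7, 49, 71, 80, 17, 82]
Insert 17: [1, 7, 17, 49, 71, 80, 82]
Insert 82: [1, 7, 17, 49, 71, 80, 82]

Sorted: [1, 7, 17, 49, 71, 80, 82]


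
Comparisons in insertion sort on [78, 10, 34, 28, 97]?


Algorithm: insertion sort
Input: [78, 10, 34, 28, 97]
Sorted: [10, 28, 34, 78, 97]

7


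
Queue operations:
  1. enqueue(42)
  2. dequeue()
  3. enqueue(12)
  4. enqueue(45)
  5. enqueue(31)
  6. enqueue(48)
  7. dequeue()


enqueue(42) -> [42]
dequeue()->42, []
enqueue(12) -> [12]
enqueue(45) -> [12, 45]
enqueue(31) -> [12, 45, 31]
enqueue(48) -> [12, 45, 31, 48]
dequeue()->12, [45, 31, 48]

Final queue: [45, 31, 48]


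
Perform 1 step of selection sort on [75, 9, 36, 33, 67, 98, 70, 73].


Initial: [75, 9, 36, 33, 67, 98, 70, 73]
Step 1: min=9 at 1
  Swap: [9, 75, 36, 33, 67, 98, 70, 73]

After 1 step: [9, 75, 36, 33, 67, 98, 70, 73]


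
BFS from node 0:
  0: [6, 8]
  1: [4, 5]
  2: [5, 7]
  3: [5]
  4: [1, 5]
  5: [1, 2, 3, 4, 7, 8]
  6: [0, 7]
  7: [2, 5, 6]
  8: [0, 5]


Visit 0, enqueue [6, 8]
Visit 6, enqueue [7]
Visit 8, enqueue [5]
Visit 7, enqueue [2]
Visit 5, enqueue [1, 3, 4]
Visit 2, enqueue []
Visit 1, enqueue []
Visit 3, enqueue []
Visit 4, enqueue []

BFS order: [0, 6, 8, 7, 5, 2, 1, 3, 4]


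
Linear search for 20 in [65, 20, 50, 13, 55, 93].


i=0: 65!=20
i=1: 20==20 found!

Found at 1, 2 comps


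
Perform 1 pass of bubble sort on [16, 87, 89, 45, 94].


Initial: [16, 87, 89, 45, 94]
Pass 1: [16, 87, 45, 89, 94] (1 swaps)

After 1 pass: [16, 87, 45, 89, 94]


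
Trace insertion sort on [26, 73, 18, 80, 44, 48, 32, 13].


Initial: [26, 73, 18, 80, 44, 48, 32, 13]
Insert 73: [26, 73, 18, 80, 44, 48, 32, 13]
Insert 18: [18, 26, 73, 80, 44, 48, 32, 13]
Insert 80: [18, 26, 73, 80, 44, 48, 32, 13]
Insert 44: [18, 26, 44, 73, 80, 48, 32, 13]
Insert 48: [18, 26, 44, 48, 73, 80, 32, 13]
Insert 32: [18, 26, 32, 44, 48, 73, 80, 13]
Insert 13: [13, 18, 26, 32, 44, 48, 73, 80]

Sorted: [13, 18, 26, 32, 44, 48, 73, 80]


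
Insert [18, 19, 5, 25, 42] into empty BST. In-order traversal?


Insert 18: root
Insert 19: R from 18
Insert 5: L from 18
Insert 25: R from 18 -> R from 19
Insert 42: R from 18 -> R from 19 -> R from 25

In-order: [5, 18, 19, 25, 42]


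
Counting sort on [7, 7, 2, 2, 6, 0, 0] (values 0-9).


Input: [7, 7, 2, 2, 6, 0, 0]
Counts: [2, 0, 2, 0, 0, 0, 1, 2, 0, 0]

Sorted: [0, 0, 2, 2, 6, 7, 7]


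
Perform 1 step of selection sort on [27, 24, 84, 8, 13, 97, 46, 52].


Initial: [27, 24, 84, 8, 13, 97, 46, 52]
Step 1: min=8 at 3
  Swap: [8, 24, 84, 27, 13, 97, 46, 52]

After 1 step: [8, 24, 84, 27, 13, 97, 46, 52]


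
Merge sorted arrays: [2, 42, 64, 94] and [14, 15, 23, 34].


Take 2 from A
Take 14 from B
Take 15 from B
Take 23 from B
Take 34 from B

Merged: [2, 14, 15, 23, 34, 42, 64, 94]


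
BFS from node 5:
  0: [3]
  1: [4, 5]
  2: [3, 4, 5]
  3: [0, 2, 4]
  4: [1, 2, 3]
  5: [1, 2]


Visit 5, enqueue [1, 2]
Visit 1, enqueue [4]
Visit 2, enqueue [3]
Visit 4, enqueue []
Visit 3, enqueue [0]
Visit 0, enqueue []

BFS order: [5, 1, 2, 4, 3, 0]


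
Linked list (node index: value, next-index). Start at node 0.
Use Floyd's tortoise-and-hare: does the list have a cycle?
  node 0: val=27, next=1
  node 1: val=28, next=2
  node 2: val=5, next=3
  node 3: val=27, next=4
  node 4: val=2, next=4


Floyd's tortoise (slow, +1) and hare (fast, +2):
  init: slow=0, fast=0
  step 1: slow=1, fast=2
  step 2: slow=2, fast=4
  step 3: slow=3, fast=4
  step 4: slow=4, fast=4
  slow == fast at node 4: cycle detected

Cycle: yes


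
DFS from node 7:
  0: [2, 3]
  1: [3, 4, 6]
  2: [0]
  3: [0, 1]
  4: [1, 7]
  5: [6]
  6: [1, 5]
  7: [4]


Visit 7, push [4]
Visit 4, push [1]
Visit 1, push [6, 3]
Visit 3, push [0]
Visit 0, push [2]
Visit 2, push []
Visit 6, push [5]
Visit 5, push []

DFS order: [7, 4, 1, 3, 0, 2, 6, 5]


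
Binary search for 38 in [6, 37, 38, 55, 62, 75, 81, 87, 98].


Step 1: lo=0, hi=8, mid=4, val=62
Step 2: lo=0, hi=3, mid=1, val=37
Step 3: lo=2, hi=3, mid=2, val=38

Found at index 2


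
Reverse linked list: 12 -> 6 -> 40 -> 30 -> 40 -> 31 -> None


Step 1: curr=12, set curr.next=prev(None) | reversed so far: 12
Step 2: curr=6, set curr.next=prev(12) | reversed so far: 6 -> 12
Step 3: curr=40, set curr.next=prev(6) | reversed so far: 40 -> 6 -> 12
Step 4: curr=30, set curr.next=prev(40) | reversed so far: 30 -> 40 -> 6 -> 12
Step 5: curr=40, set curr.next=prev(30) | reversed so far: 40 -> 30 -> 40 -> 6 -> 12
Step 6: curr=31, set curr.next=prev(40) | reversed so far: 31 -> 40 -> 30 -> 40 -> 6 -> 12

31 -> 40 -> 30 -> 40 -> 6 -> 12 -> None


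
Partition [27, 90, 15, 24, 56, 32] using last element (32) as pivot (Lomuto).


Pivot: 32
  27 <= 32: advance i (no swap)
  15 <= 32: swap -> [27, 15, 90, 24, 56, 32]
  24 <= 32: swap -> [27, 15, 24, 90, 56, 32]
Place pivot at 3: [27, 15, 24, 32, 56, 90]

Partitioned: [27, 15, 24, 32, 56, 90]


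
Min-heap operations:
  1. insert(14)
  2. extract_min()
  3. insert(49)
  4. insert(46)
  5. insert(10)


insert(14) -> [14]
extract_min()->14, []
insert(49) -> [49]
insert(46) -> [46, 49]
insert(10) -> [10, 49, 46]

Final heap: [10, 49, 46]


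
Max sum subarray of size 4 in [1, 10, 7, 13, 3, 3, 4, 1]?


[0:4]: 31
[1:5]: 33
[2:6]: 26
[3:7]: 23
[4:8]: 11

Max: 33 at [1:5]


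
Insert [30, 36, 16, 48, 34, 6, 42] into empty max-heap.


Insert 30: [30]
Insert 36: [36, 30]
Insert 16: [36, 30, 16]
Insert 48: [48, 36, 16, 30]
Insert 34: [48, 36, 16, 30, 34]
Insert 6: [48, 36, 16, 30, 34, 6]
Insert 42: [48, 36, 42, 30, 34, 6, 16]

Final heap: [48, 36, 42, 30, 34, 6, 16]


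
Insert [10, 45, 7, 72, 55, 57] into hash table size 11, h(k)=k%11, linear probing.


Insert 10: h=10 -> slot 10
Insert 45: h=1 -> slot 1
Insert 7: h=7 -> slot 7
Insert 72: h=6 -> slot 6
Insert 55: h=0 -> slot 0
Insert 57: h=2 -> slot 2

Table: [55, 45, 57, None, None, None, 72, 7, None, None, 10]


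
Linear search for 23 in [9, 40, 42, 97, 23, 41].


i=0: 9!=23
i=1: 40!=23
i=2: 42!=23
i=3: 97!=23
i=4: 23==23 found!

Found at 4, 5 comps


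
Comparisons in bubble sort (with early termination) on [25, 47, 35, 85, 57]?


Algorithm: bubble sort (with early termination)
Input: [25, 47, 35, 85, 57]
Sorted: [25, 35, 47, 57, 85]

7


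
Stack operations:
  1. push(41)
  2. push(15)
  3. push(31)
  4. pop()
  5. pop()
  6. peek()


push(41) -> [41]
push(15) -> [41, 15]
push(31) -> [41, 15, 31]
pop()->31, [41, 15]
pop()->15, [41]
peek()->41

Final stack: [41]


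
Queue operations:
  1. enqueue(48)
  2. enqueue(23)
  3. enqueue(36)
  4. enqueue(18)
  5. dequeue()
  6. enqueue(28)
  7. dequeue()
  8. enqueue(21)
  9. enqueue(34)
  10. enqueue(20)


enqueue(48) -> [48]
enqueue(23) -> [48, 23]
enqueue(36) -> [48, 23, 36]
enqueue(18) -> [48, 23, 36, 18]
dequeue()->48, [23, 36, 18]
enqueue(28) -> [23, 36, 18, 28]
dequeue()->23, [36, 18, 28]
enqueue(21) -> [36, 18, 28, 21]
enqueue(34) -> [36, 18, 28, 21, 34]
enqueue(20) -> [36, 18, 28, 21, 34, 20]

Final queue: [36, 18, 28, 21, 34, 20]


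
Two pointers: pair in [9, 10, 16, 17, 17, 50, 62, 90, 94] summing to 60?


lo=0(9)+hi=8(94)=103
lo=0(9)+hi=7(90)=99
lo=0(9)+hi=6(62)=71
lo=0(9)+hi=5(50)=59
lo=1(10)+hi=5(50)=60

Yes: 10+50=60


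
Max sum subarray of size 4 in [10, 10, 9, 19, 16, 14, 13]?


[0:4]: 48
[1:5]: 54
[2:6]: 58
[3:7]: 62

Max: 62 at [3:7]


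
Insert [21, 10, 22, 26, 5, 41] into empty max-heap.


Insert 21: [21]
Insert 10: [21, 10]
Insert 22: [22, 10, 21]
Insert 26: [26, 22, 21, 10]
Insert 5: [26, 22, 21, 10, 5]
Insert 41: [41, 22, 26, 10, 5, 21]

Final heap: [41, 22, 26, 10, 5, 21]


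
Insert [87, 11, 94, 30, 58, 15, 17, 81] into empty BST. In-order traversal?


Insert 87: root
Insert 11: L from 87
Insert 94: R from 87
Insert 30: L from 87 -> R from 11
Insert 58: L from 87 -> R from 11 -> R from 30
Insert 15: L from 87 -> R from 11 -> L from 30
Insert 17: L from 87 -> R from 11 -> L from 30 -> R from 15
Insert 81: L from 87 -> R from 11 -> R from 30 -> R from 58

In-order: [11, 15, 17, 30, 58, 81, 87, 94]


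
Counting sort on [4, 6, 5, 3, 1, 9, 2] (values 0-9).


Input: [4, 6, 5, 3, 1, 9, 2]
Counts: [0, 1, 1, 1, 1, 1, 1, 0, 0, 1]

Sorted: [1, 2, 3, 4, 5, 6, 9]


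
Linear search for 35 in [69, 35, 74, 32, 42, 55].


i=0: 69!=35
i=1: 35==35 found!

Found at 1, 2 comps


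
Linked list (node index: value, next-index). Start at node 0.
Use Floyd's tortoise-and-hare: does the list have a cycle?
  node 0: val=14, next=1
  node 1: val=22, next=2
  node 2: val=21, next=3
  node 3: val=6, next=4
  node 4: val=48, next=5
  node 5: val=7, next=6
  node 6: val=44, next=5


Floyd's tortoise (slow, +1) and hare (fast, +2):
  init: slow=0, fast=0
  step 1: slow=1, fast=2
  step 2: slow=2, fast=4
  step 3: slow=3, fast=6
  step 4: slow=4, fast=6
  step 5: slow=5, fast=6
  step 6: slow=6, fast=6
  slow == fast at node 6: cycle detected

Cycle: yes


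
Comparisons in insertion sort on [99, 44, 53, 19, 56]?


Algorithm: insertion sort
Input: [99, 44, 53, 19, 56]
Sorted: [19, 44, 53, 56, 99]

8


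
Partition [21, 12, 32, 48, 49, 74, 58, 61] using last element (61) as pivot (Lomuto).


Pivot: 61
  21 <= 61: advance i (no swap)
  12 <= 61: advance i (no swap)
  32 <= 61: advance i (no swap)
  48 <= 61: advance i (no swap)
  49 <= 61: advance i (no swap)
  58 <= 61: swap -> [21, 12, 32, 48, 49, 58, 74, 61]
Place pivot at 6: [21, 12, 32, 48, 49, 58, 61, 74]

Partitioned: [21, 12, 32, 48, 49, 58, 61, 74]


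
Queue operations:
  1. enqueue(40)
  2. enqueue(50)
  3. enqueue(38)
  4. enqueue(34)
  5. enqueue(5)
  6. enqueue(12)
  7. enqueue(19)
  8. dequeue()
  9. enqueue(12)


enqueue(40) -> [40]
enqueue(50) -> [40, 50]
enqueue(38) -> [40, 50, 38]
enqueue(34) -> [40, 50, 38, 34]
enqueue(5) -> [40, 50, 38, 34, 5]
enqueue(12) -> [40, 50, 38, 34, 5, 12]
enqueue(19) -> [40, 50, 38, 34, 5, 12, 19]
dequeue()->40, [50, 38, 34, 5, 12, 19]
enqueue(12) -> [50, 38, 34, 5, 12, 19, 12]

Final queue: [50, 38, 34, 5, 12, 19, 12]


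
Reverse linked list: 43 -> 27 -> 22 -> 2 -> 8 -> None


Step 1: curr=43, set curr.next=prev(None) | reversed so far: 43
Step 2: curr=27, set curr.next=prev(43) | reversed so far: 27 -> 43
Step 3: curr=22, set curr.next=prev(27) | reversed so far: 22 -> 27 -> 43
Step 4: curr=2, set curr.next=prev(22) | reversed so far: 2 -> 22 -> 27 -> 43
Step 5: curr=8, set curr.next=prev(2) | reversed so far: 8 -> 2 -> 22 -> 27 -> 43

8 -> 2 -> 22 -> 27 -> 43 -> None


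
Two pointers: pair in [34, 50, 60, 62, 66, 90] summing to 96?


lo=0(34)+hi=5(90)=124
lo=0(34)+hi=4(66)=100
lo=0(34)+hi=3(62)=96

Yes: 34+62=96


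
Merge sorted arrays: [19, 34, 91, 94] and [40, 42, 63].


Take 19 from A
Take 34 from A
Take 40 from B
Take 42 from B
Take 63 from B

Merged: [19, 34, 40, 42, 63, 91, 94]


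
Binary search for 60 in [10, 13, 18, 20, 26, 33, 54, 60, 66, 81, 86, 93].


Step 1: lo=0, hi=11, mid=5, val=33
Step 2: lo=6, hi=11, mid=8, val=66
Step 3: lo=6, hi=7, mid=6, val=54
Step 4: lo=7, hi=7, mid=7, val=60

Found at index 7


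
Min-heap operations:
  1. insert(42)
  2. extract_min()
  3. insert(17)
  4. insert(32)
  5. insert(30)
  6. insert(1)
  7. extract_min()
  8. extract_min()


insert(42) -> [42]
extract_min()->42, []
insert(17) -> [17]
insert(32) -> [17, 32]
insert(30) -> [17, 32, 30]
insert(1) -> [1, 17, 30, 32]
extract_min()->1, [17, 32, 30]
extract_min()->17, [30, 32]

Final heap: [30, 32]


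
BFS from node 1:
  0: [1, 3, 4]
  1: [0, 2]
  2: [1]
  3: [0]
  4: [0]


Visit 1, enqueue [0, 2]
Visit 0, enqueue [3, 4]
Visit 2, enqueue []
Visit 3, enqueue []
Visit 4, enqueue []

BFS order: [1, 0, 2, 3, 4]


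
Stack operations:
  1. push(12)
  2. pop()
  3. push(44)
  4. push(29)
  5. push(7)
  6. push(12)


push(12) -> [12]
pop()->12, []
push(44) -> [44]
push(29) -> [44, 29]
push(7) -> [44, 29, 7]
push(12) -> [44, 29, 7, 12]

Final stack: [44, 29, 7, 12]


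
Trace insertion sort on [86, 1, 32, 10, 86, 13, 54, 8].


Initial: [86, 1, 32, 10, 86, 13, 54, 8]
Insert 1: [1, 86, 32, 10, 86, 13, 54, 8]
Insert 32: [1, 32, 86, 10, 86, 13, 54, 8]
Insert 10: [1, 10, 32, 86, 86, 13, 54, 8]
Insert 86: [1, 10, 32, 86, 86, 13, 54, 8]
Insert 13: [1, 10, 13, 32, 86, 86, 54, 8]
Insert 54: [1, 10, 13, 32, 54, 86, 86, 8]
Insert 8: [1, 8, 10, 13, 32, 54, 86, 86]

Sorted: [1, 8, 10, 13, 32, 54, 86, 86]


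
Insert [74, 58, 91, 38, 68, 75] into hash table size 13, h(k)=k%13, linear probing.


Insert 74: h=9 -> slot 9
Insert 58: h=6 -> slot 6
Insert 91: h=0 -> slot 0
Insert 38: h=12 -> slot 12
Insert 68: h=3 -> slot 3
Insert 75: h=10 -> slot 10

Table: [91, None, None, 68, None, None, 58, None, None, 74, 75, None, 38]


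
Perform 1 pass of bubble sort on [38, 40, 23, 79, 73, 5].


Initial: [38, 40, 23, 79, 73, 5]
Pass 1: [38, 23, 40, 73, 5, 79] (3 swaps)

After 1 pass: [38, 23, 40, 73, 5, 79]


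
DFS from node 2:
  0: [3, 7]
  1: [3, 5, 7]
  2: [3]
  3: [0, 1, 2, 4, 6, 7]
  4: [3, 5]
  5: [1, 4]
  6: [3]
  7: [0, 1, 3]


Visit 2, push [3]
Visit 3, push [7, 6, 4, 1, 0]
Visit 0, push [7]
Visit 7, push [1]
Visit 1, push [5]
Visit 5, push [4]
Visit 4, push []
Visit 6, push []

DFS order: [2, 3, 0, 7, 1, 5, 4, 6]


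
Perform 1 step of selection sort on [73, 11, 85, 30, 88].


Initial: [73, 11, 85, 30, 88]
Step 1: min=11 at 1
  Swap: [11, 73, 85, 30, 88]

After 1 step: [11, 73, 85, 30, 88]


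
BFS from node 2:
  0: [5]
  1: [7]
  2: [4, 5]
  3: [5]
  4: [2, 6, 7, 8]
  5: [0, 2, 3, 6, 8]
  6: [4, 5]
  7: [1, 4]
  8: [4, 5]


Visit 2, enqueue [4, 5]
Visit 4, enqueue [6, 7, 8]
Visit 5, enqueue [0, 3]
Visit 6, enqueue []
Visit 7, enqueue [1]
Visit 8, enqueue []
Visit 0, enqueue []
Visit 3, enqueue []
Visit 1, enqueue []

BFS order: [2, 4, 5, 6, 7, 8, 0, 3, 1]


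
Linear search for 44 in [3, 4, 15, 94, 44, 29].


i=0: 3!=44
i=1: 4!=44
i=2: 15!=44
i=3: 94!=44
i=4: 44==44 found!

Found at 4, 5 comps


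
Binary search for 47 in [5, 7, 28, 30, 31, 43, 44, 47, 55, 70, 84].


Step 1: lo=0, hi=10, mid=5, val=43
Step 2: lo=6, hi=10, mid=8, val=55
Step 3: lo=6, hi=7, mid=6, val=44
Step 4: lo=7, hi=7, mid=7, val=47

Found at index 7


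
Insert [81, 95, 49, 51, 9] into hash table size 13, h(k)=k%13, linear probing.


Insert 81: h=3 -> slot 3
Insert 95: h=4 -> slot 4
Insert 49: h=10 -> slot 10
Insert 51: h=12 -> slot 12
Insert 9: h=9 -> slot 9

Table: [None, None, None, 81, 95, None, None, None, None, 9, 49, None, 51]


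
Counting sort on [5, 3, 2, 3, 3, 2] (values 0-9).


Input: [5, 3, 2, 3, 3, 2]
Counts: [0, 0, 2, 3, 0, 1, 0, 0, 0, 0]

Sorted: [2, 2, 3, 3, 3, 5]


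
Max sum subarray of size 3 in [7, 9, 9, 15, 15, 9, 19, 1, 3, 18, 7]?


[0:3]: 25
[1:4]: 33
[2:5]: 39
[3:6]: 39
[4:7]: 43
[5:8]: 29
[6:9]: 23
[7:10]: 22
[8:11]: 28

Max: 43 at [4:7]


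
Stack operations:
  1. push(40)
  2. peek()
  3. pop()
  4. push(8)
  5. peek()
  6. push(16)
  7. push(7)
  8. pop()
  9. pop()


push(40) -> [40]
peek()->40
pop()->40, []
push(8) -> [8]
peek()->8
push(16) -> [8, 16]
push(7) -> [8, 16, 7]
pop()->7, [8, 16]
pop()->16, [8]

Final stack: [8]


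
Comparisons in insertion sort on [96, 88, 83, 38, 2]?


Algorithm: insertion sort
Input: [96, 88, 83, 38, 2]
Sorted: [2, 38, 83, 88, 96]

10


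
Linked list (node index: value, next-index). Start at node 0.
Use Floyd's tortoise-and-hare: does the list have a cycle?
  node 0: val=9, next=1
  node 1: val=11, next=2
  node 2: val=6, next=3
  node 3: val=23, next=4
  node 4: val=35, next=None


Floyd's tortoise (slow, +1) and hare (fast, +2):
  init: slow=0, fast=0
  step 1: slow=1, fast=2
  step 2: slow=2, fast=4
  step 3: fast -> None, no cycle

Cycle: no


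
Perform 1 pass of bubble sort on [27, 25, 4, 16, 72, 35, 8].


Initial: [27, 25, 4, 16, 72, 35, 8]
Pass 1: [25, 4, 16, 27, 35, 8, 72] (5 swaps)

After 1 pass: [25, 4, 16, 27, 35, 8, 72]


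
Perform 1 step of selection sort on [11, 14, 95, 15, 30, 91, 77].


Initial: [11, 14, 95, 15, 30, 91, 77]
Step 1: min=11 at 0
  Swap: [11, 14, 95, 15, 30, 91, 77]

After 1 step: [11, 14, 95, 15, 30, 91, 77]


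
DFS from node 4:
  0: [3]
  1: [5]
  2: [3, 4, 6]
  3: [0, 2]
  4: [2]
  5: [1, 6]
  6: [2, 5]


Visit 4, push [2]
Visit 2, push [6, 3]
Visit 3, push [0]
Visit 0, push []
Visit 6, push [5]
Visit 5, push [1]
Visit 1, push []

DFS order: [4, 2, 3, 0, 6, 5, 1]


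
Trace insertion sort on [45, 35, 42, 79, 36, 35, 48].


Initial: [45, 35, 42, 79, 36, 35, 48]
Insert 35: [35, 45, 42, 79, 36, 35, 48]
Insert 42: [35, 42, 45, 79, 36, 35, 48]
Insert 79: [35, 42, 45, 79, 36, 35, 48]
Insert 36: [35, 36, 42, 45, 79, 35, 48]
Insert 35: [35, 35, 36, 42, 45, 79, 48]
Insert 48: [35, 35, 36, 42, 45, 48, 79]

Sorted: [35, 35, 36, 42, 45, 48, 79]


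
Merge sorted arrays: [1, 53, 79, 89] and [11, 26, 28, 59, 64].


Take 1 from A
Take 11 from B
Take 26 from B
Take 28 from B
Take 53 from A
Take 59 from B
Take 64 from B

Merged: [1, 11, 26, 28, 53, 59, 64, 79, 89]


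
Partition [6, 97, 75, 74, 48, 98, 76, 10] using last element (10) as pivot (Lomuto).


Pivot: 10
  6 <= 10: advance i (no swap)
Place pivot at 1: [6, 10, 75, 74, 48, 98, 76, 97]

Partitioned: [6, 10, 75, 74, 48, 98, 76, 97]


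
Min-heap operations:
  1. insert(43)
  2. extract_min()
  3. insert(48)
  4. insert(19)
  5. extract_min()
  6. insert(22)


insert(43) -> [43]
extract_min()->43, []
insert(48) -> [48]
insert(19) -> [19, 48]
extract_min()->19, [48]
insert(22) -> [22, 48]

Final heap: [22, 48]


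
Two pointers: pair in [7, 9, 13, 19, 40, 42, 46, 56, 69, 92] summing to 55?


lo=0(7)+hi=9(92)=99
lo=0(7)+hi=8(69)=76
lo=0(7)+hi=7(56)=63
lo=0(7)+hi=6(46)=53
lo=1(9)+hi=6(46)=55

Yes: 9+46=55


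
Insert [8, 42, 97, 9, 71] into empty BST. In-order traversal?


Insert 8: root
Insert 42: R from 8
Insert 97: R from 8 -> R from 42
Insert 9: R from 8 -> L from 42
Insert 71: R from 8 -> R from 42 -> L from 97

In-order: [8, 9, 42, 71, 97]


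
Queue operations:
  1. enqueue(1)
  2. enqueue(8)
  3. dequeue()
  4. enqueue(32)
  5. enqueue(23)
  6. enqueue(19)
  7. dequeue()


enqueue(1) -> [1]
enqueue(8) -> [1, 8]
dequeue()->1, [8]
enqueue(32) -> [8, 32]
enqueue(23) -> [8, 32, 23]
enqueue(19) -> [8, 32, 23, 19]
dequeue()->8, [32, 23, 19]

Final queue: [32, 23, 19]


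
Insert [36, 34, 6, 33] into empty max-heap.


Insert 36: [36]
Insert 34: [36, 34]
Insert 6: [36, 34, 6]
Insert 33: [36, 34, 6, 33]

Final heap: [36, 34, 6, 33]


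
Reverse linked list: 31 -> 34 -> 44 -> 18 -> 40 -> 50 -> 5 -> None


Step 1: curr=31, set curr.next=prev(None) | reversed so far: 31
Step 2: curr=34, set curr.next=prev(31) | reversed so far: 34 -> 31
Step 3: curr=44, set curr.next=prev(34) | reversed so far: 44 -> 34 -> 31
Step 4: curr=18, set curr.next=prev(44) | reversed so far: 18 -> 44 -> 34 -> 31
Step 5: curr=40, set curr.next=prev(18) | reversed so far: 40 -> 18 -> 44 -> 34 -> 31
Step 6: curr=50, set curr.next=prev(40) | reversed so far: 50 -> 40 -> 18 -> 44 -> 34 -> 31
Step 7: curr=5, set curr.next=prev(50) | reversed so far: 5 -> 50 -> 40 -> 18 -> 44 -> 34 -> 31

5 -> 50 -> 40 -> 18 -> 44 -> 34 -> 31 -> None


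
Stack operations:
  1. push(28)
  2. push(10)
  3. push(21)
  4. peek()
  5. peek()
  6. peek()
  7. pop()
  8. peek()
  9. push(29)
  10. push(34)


push(28) -> [28]
push(10) -> [28, 10]
push(21) -> [28, 10, 21]
peek()->21
peek()->21
peek()->21
pop()->21, [28, 10]
peek()->10
push(29) -> [28, 10, 29]
push(34) -> [28, 10, 29, 34]

Final stack: [28, 10, 29, 34]


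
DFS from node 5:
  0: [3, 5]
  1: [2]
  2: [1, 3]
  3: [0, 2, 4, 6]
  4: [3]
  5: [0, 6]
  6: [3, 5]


Visit 5, push [6, 0]
Visit 0, push [3]
Visit 3, push [6, 4, 2]
Visit 2, push [1]
Visit 1, push []
Visit 4, push []
Visit 6, push []

DFS order: [5, 0, 3, 2, 1, 4, 6]


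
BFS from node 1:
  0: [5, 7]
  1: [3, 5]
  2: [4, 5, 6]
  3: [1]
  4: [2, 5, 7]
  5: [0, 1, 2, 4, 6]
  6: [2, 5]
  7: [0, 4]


Visit 1, enqueue [3, 5]
Visit 3, enqueue []
Visit 5, enqueue [0, 2, 4, 6]
Visit 0, enqueue [7]
Visit 2, enqueue []
Visit 4, enqueue []
Visit 6, enqueue []
Visit 7, enqueue []

BFS order: [1, 3, 5, 0, 2, 4, 6, 7]


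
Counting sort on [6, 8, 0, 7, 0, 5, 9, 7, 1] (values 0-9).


Input: [6, 8, 0, 7, 0, 5, 9, 7, 1]
Counts: [2, 1, 0, 0, 0, 1, 1, 2, 1, 1]

Sorted: [0, 0, 1, 5, 6, 7, 7, 8, 9]


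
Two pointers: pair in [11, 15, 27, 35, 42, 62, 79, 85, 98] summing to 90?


lo=0(11)+hi=8(98)=109
lo=0(11)+hi=7(85)=96
lo=0(11)+hi=6(79)=90

Yes: 11+79=90


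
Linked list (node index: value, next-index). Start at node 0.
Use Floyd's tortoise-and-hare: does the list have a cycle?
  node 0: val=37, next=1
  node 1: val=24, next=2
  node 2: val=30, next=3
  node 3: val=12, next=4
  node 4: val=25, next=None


Floyd's tortoise (slow, +1) and hare (fast, +2):
  init: slow=0, fast=0
  step 1: slow=1, fast=2
  step 2: slow=2, fast=4
  step 3: fast -> None, no cycle

Cycle: no


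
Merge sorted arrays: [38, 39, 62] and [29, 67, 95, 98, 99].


Take 29 from B
Take 38 from A
Take 39 from A
Take 62 from A

Merged: [29, 38, 39, 62, 67, 95, 98, 99]


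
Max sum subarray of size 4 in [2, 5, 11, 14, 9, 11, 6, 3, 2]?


[0:4]: 32
[1:5]: 39
[2:6]: 45
[3:7]: 40
[4:8]: 29
[5:9]: 22

Max: 45 at [2:6]


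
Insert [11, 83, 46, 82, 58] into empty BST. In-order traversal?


Insert 11: root
Insert 83: R from 11
Insert 46: R from 11 -> L from 83
Insert 82: R from 11 -> L from 83 -> R from 46
Insert 58: R from 11 -> L from 83 -> R from 46 -> L from 82

In-order: [11, 46, 58, 82, 83]


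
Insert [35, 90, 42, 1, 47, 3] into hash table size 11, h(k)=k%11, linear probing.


Insert 35: h=2 -> slot 2
Insert 90: h=2, 1 probes -> slot 3
Insert 42: h=9 -> slot 9
Insert 1: h=1 -> slot 1
Insert 47: h=3, 1 probes -> slot 4
Insert 3: h=3, 2 probes -> slot 5

Table: [None, 1, 35, 90, 47, 3, None, None, None, 42, None]


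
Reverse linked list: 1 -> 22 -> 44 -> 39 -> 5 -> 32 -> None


Step 1: curr=1, set curr.next=prev(None) | reversed so far: 1
Step 2: curr=22, set curr.next=prev(1) | reversed so far: 22 -> 1
Step 3: curr=44, set curr.next=prev(22) | reversed so far: 44 -> 22 -> 1
Step 4: curr=39, set curr.next=prev(44) | reversed so far: 39 -> 44 -> 22 -> 1
Step 5: curr=5, set curr.next=prev(39) | reversed so far: 5 -> 39 -> 44 -> 22 -> 1
Step 6: curr=32, set curr.next=prev(5) | reversed so far: 32 -> 5 -> 39 -> 44 -> 22 -> 1

32 -> 5 -> 39 -> 44 -> 22 -> 1 -> None


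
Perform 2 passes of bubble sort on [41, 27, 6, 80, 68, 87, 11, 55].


Initial: [41, 27, 6, 80, 68, 87, 11, 55]
Pass 1: [27, 6, 41, 68, 80, 11, 55, 87] (5 swaps)
Pass 2: [6, 27, 41, 68, 11, 55, 80, 87] (3 swaps)

After 2 passes: [6, 27, 41, 68, 11, 55, 80, 87]


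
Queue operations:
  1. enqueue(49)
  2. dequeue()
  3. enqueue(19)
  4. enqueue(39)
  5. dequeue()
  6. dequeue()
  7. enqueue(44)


enqueue(49) -> [49]
dequeue()->49, []
enqueue(19) -> [19]
enqueue(39) -> [19, 39]
dequeue()->19, [39]
dequeue()->39, []
enqueue(44) -> [44]

Final queue: [44]


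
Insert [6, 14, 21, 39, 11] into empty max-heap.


Insert 6: [6]
Insert 14: [14, 6]
Insert 21: [21, 6, 14]
Insert 39: [39, 21, 14, 6]
Insert 11: [39, 21, 14, 6, 11]

Final heap: [39, 21, 14, 6, 11]


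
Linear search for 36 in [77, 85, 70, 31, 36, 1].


i=0: 77!=36
i=1: 85!=36
i=2: 70!=36
i=3: 31!=36
i=4: 36==36 found!

Found at 4, 5 comps


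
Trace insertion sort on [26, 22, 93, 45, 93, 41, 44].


Initial: [26, 22, 93, 45, 93, 41, 44]
Insert 22: [22, 26, 93, 45, 93, 41, 44]
Insert 93: [22, 26, 93, 45, 93, 41, 44]
Insert 45: [22, 26, 45, 93, 93, 41, 44]
Insert 93: [22, 26, 45, 93, 93, 41, 44]
Insert 41: [22, 26, 41, 45, 93, 93, 44]
Insert 44: [22, 26, 41, 44, 45, 93, 93]

Sorted: [22, 26, 41, 44, 45, 93, 93]


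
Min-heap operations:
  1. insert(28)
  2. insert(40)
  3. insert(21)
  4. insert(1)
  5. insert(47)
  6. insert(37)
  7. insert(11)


insert(28) -> [28]
insert(40) -> [28, 40]
insert(21) -> [21, 40, 28]
insert(1) -> [1, 21, 28, 40]
insert(47) -> [1, 21, 28, 40, 47]
insert(37) -> [1, 21, 28, 40, 47, 37]
insert(11) -> [1, 21, 11, 40, 47, 37, 28]

Final heap: [1, 21, 11, 40, 47, 37, 28]


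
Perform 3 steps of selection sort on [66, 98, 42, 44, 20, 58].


Initial: [66, 98, 42, 44, 20, 58]
Step 1: min=20 at 4
  Swap: [20, 98, 42, 44, 66, 58]
Step 2: min=42 at 2
  Swap: [20, 42, 98, 44, 66, 58]
Step 3: min=44 at 3
  Swap: [20, 42, 44, 98, 66, 58]

After 3 steps: [20, 42, 44, 98, 66, 58]


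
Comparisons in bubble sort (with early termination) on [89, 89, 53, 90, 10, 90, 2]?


Algorithm: bubble sort (with early termination)
Input: [89, 89, 53, 90, 10, 90, 2]
Sorted: [2, 10, 53, 89, 89, 90, 90]

21


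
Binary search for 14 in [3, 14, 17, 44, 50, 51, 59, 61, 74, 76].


Step 1: lo=0, hi=9, mid=4, val=50
Step 2: lo=0, hi=3, mid=1, val=14

Found at index 1


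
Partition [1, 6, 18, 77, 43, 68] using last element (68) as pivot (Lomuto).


Pivot: 68
  1 <= 68: advance i (no swap)
  6 <= 68: advance i (no swap)
  18 <= 68: advance i (no swap)
  43 <= 68: swap -> [1, 6, 18, 43, 77, 68]
Place pivot at 4: [1, 6, 18, 43, 68, 77]

Partitioned: [1, 6, 18, 43, 68, 77]


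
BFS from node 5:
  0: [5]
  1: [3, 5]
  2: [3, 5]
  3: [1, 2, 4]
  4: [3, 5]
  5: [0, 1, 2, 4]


Visit 5, enqueue [0, 1, 2, 4]
Visit 0, enqueue []
Visit 1, enqueue [3]
Visit 2, enqueue []
Visit 4, enqueue []
Visit 3, enqueue []

BFS order: [5, 0, 1, 2, 4, 3]


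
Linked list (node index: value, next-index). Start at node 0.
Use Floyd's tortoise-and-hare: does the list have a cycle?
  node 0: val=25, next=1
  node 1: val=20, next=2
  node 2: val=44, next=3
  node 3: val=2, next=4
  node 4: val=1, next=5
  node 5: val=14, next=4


Floyd's tortoise (slow, +1) and hare (fast, +2):
  init: slow=0, fast=0
  step 1: slow=1, fast=2
  step 2: slow=2, fast=4
  step 3: slow=3, fast=4
  step 4: slow=4, fast=4
  slow == fast at node 4: cycle detected

Cycle: yes


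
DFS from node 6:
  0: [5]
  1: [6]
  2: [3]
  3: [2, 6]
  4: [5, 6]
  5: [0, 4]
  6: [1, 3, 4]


Visit 6, push [4, 3, 1]
Visit 1, push []
Visit 3, push [2]
Visit 2, push []
Visit 4, push [5]
Visit 5, push [0]
Visit 0, push []

DFS order: [6, 1, 3, 2, 4, 5, 0]


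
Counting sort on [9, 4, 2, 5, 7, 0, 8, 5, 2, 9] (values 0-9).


Input: [9, 4, 2, 5, 7, 0, 8, 5, 2, 9]
Counts: [1, 0, 2, 0, 1, 2, 0, 1, 1, 2]

Sorted: [0, 2, 2, 4, 5, 5, 7, 8, 9, 9]


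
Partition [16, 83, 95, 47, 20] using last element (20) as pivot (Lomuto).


Pivot: 20
  16 <= 20: advance i (no swap)
Place pivot at 1: [16, 20, 95, 47, 83]

Partitioned: [16, 20, 95, 47, 83]


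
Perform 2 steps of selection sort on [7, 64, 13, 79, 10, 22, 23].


Initial: [7, 64, 13, 79, 10, 22, 23]
Step 1: min=7 at 0
  Swap: [7, 64, 13, 79, 10, 22, 23]
Step 2: min=10 at 4
  Swap: [7, 10, 13, 79, 64, 22, 23]

After 2 steps: [7, 10, 13, 79, 64, 22, 23]


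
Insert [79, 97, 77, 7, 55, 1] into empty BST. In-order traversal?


Insert 79: root
Insert 97: R from 79
Insert 77: L from 79
Insert 7: L from 79 -> L from 77
Insert 55: L from 79 -> L from 77 -> R from 7
Insert 1: L from 79 -> L from 77 -> L from 7

In-order: [1, 7, 55, 77, 79, 97]


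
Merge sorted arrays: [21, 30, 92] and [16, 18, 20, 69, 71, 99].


Take 16 from B
Take 18 from B
Take 20 from B
Take 21 from A
Take 30 from A
Take 69 from B
Take 71 from B
Take 92 from A

Merged: [16, 18, 20, 21, 30, 69, 71, 92, 99]


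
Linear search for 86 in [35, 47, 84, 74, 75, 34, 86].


i=0: 35!=86
i=1: 47!=86
i=2: 84!=86
i=3: 74!=86
i=4: 75!=86
i=5: 34!=86
i=6: 86==86 found!

Found at 6, 7 comps


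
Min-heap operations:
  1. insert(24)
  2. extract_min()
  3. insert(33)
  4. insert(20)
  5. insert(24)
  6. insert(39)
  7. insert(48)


insert(24) -> [24]
extract_min()->24, []
insert(33) -> [33]
insert(20) -> [20, 33]
insert(24) -> [20, 33, 24]
insert(39) -> [20, 33, 24, 39]
insert(48) -> [20, 33, 24, 39, 48]

Final heap: [20, 33, 24, 39, 48]


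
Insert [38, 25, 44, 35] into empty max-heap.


Insert 38: [38]
Insert 25: [38, 25]
Insert 44: [44, 25, 38]
Insert 35: [44, 35, 38, 25]

Final heap: [44, 35, 38, 25]


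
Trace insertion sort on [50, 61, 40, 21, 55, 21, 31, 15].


Initial: [50, 61, 40, 21, 55, 21, 31, 15]
Insert 61: [50, 61, 40, 21, 55, 21, 31, 15]
Insert 40: [40, 50, 61, 21, 55, 21, 31, 15]
Insert 21: [21, 40, 50, 61, 55, 21, 31, 15]
Insert 55: [21, 40, 50, 55, 61, 21, 31, 15]
Insert 21: [21, 21, 40, 50, 55, 61, 31, 15]
Insert 31: [21, 21, 31, 40, 50, 55, 61, 15]
Insert 15: [15, 21, 21, 31, 40, 50, 55, 61]

Sorted: [15, 21, 21, 31, 40, 50, 55, 61]


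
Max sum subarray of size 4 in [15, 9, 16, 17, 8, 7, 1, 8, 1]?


[0:4]: 57
[1:5]: 50
[2:6]: 48
[3:7]: 33
[4:8]: 24
[5:9]: 17

Max: 57 at [0:4]


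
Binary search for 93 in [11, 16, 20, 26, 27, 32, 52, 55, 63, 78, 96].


Step 1: lo=0, hi=10, mid=5, val=32
Step 2: lo=6, hi=10, mid=8, val=63
Step 3: lo=9, hi=10, mid=9, val=78
Step 4: lo=10, hi=10, mid=10, val=96

Not found


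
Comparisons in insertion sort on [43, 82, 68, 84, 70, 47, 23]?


Algorithm: insertion sort
Input: [43, 82, 68, 84, 70, 47, 23]
Sorted: [23, 43, 47, 68, 70, 82, 84]

18


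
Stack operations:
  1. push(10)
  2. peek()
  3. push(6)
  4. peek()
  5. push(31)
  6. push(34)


push(10) -> [10]
peek()->10
push(6) -> [10, 6]
peek()->6
push(31) -> [10, 6, 31]
push(34) -> [10, 6, 31, 34]

Final stack: [10, 6, 31, 34]


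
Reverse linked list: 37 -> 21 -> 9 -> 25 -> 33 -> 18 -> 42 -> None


Step 1: curr=37, set curr.next=prev(None) | reversed so far: 37
Step 2: curr=21, set curr.next=prev(37) | reversed so far: 21 -> 37
Step 3: curr=9, set curr.next=prev(21) | reversed so far: 9 -> 21 -> 37
Step 4: curr=25, set curr.next=prev(9) | reversed so far: 25 -> 9 -> 21 -> 37
Step 5: curr=33, set curr.next=prev(25) | reversed so far: 33 -> 25 -> 9 -> 21 -> 37
Step 6: curr=18, set curr.next=prev(33) | reversed so far: 18 -> 33 -> 25 -> 9 -> 21 -> 37
Step 7: curr=42, set curr.next=prev(18) | reversed so far: 42 -> 18 -> 33 -> 25 -> 9 -> 21 -> 37

42 -> 18 -> 33 -> 25 -> 9 -> 21 -> 37 -> None


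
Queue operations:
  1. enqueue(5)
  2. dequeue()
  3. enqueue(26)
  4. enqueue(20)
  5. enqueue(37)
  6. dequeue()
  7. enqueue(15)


enqueue(5) -> [5]
dequeue()->5, []
enqueue(26) -> [26]
enqueue(20) -> [26, 20]
enqueue(37) -> [26, 20, 37]
dequeue()->26, [20, 37]
enqueue(15) -> [20, 37, 15]

Final queue: [20, 37, 15]


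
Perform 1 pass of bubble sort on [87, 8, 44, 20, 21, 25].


Initial: [87, 8, 44, 20, 21, 25]
Pass 1: [8, 44, 20, 21, 25, 87] (5 swaps)

After 1 pass: [8, 44, 20, 21, 25, 87]


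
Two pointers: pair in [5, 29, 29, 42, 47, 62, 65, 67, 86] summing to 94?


lo=0(5)+hi=8(86)=91
lo=1(29)+hi=8(86)=115
lo=1(29)+hi=7(67)=96
lo=1(29)+hi=6(65)=94

Yes: 29+65=94


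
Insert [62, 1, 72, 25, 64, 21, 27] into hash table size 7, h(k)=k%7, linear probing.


Insert 62: h=6 -> slot 6
Insert 1: h=1 -> slot 1
Insert 72: h=2 -> slot 2
Insert 25: h=4 -> slot 4
Insert 64: h=1, 2 probes -> slot 3
Insert 21: h=0 -> slot 0
Insert 27: h=6, 6 probes -> slot 5

Table: [21, 1, 72, 64, 25, 27, 62]


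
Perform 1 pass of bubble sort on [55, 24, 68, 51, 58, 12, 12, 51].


Initial: [55, 24, 68, 51, 58, 12, 12, 51]
Pass 1: [24, 55, 51, 58, 12, 12, 51, 68] (6 swaps)

After 1 pass: [24, 55, 51, 58, 12, 12, 51, 68]
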